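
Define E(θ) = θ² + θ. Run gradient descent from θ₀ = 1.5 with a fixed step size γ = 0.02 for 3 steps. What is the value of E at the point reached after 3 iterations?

E′(θ) = 2θ + 1
Step 1: E′(1.5) = 4; θ₁ = 1.5 − 0.02·4 = 1.42
Step 2: E′(1.42) = 3.84; θ₂ = 1.42 − 0.02·3.84 = 1.3432
Step 3: E′(1.3432) = 3.6864; θ₃ = 1.3432 − 0.02·3.6864 = 1.269472
E(1.269472) = 2.881031158784

2.881031158784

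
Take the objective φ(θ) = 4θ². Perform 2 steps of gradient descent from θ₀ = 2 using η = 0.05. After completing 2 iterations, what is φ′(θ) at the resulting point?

φ′(θ) = 8θ
θ₁ = 2 − 0.05·16 = 1.2
θ₂ = 1.2 − 0.05·9.6 = 0.72
φ′(θ) at (0.72) = 5.76

5.76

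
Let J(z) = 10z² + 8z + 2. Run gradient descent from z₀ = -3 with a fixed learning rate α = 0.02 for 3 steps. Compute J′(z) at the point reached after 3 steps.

J′(z) = 20z + 8
Step 1: J′(-3) = -52; z₁ = -3 − 0.02·(-52) = -1.96
Step 2: J′(-1.96) = -31.2; z₂ = -1.96 − 0.02·(-31.2) = -1.336
Step 3: J′(-1.336) = -18.72; z₃ = -1.336 − 0.02·(-18.72) = -0.9616
J′(z) at (-0.9616) = -11.232

-11.232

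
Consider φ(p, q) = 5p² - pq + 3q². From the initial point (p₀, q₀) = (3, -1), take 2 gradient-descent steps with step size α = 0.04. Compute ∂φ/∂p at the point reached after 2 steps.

∇φ = (10p - q, -p + 6q)
(p₁, q₁) = (3, -1) − 0.04·(31, -9) = (1.76, -0.64)
(p₂, q₂) = (1.76, -0.64) − 0.04·(18.24, -5.6) = (1.0304, -0.416)
∂φ/∂p at (1.0304, -0.416) = 10.72

10.72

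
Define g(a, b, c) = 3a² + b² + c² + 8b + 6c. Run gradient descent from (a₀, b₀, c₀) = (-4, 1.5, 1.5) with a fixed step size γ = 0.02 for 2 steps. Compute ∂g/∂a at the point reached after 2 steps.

∇g = (6a, 2b + 8, 2c + 6)
Step 1: at (-4, 1.5, 1.5), ∇g = (-24, 11, 9) → (-4, 1.5, 1.5) − 0.02·(-24, 11, 9) = (-3.52, 1.28, 1.32)
Step 2: at (-3.52, 1.28, 1.32), ∇g = (-21.12, 10.56, 8.64) → (-3.52, 1.28, 1.32) − 0.02·(-21.12, 10.56, 8.64) = (-3.0976, 1.0688, 1.1472)
∂g/∂a at (-3.0976, 1.0688, 1.1472) = -18.5856

-18.5856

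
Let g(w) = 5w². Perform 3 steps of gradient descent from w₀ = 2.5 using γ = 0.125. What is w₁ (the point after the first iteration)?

g′(w) = 10w
Step 1: g′(2.5) = 25; w₁ = 2.5 − 0.125·25 = -0.625

-0.625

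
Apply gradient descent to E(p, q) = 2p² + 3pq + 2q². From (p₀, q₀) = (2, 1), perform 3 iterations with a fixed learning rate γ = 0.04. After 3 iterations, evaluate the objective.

2.389886042112

∇E = (4p + 3q, 3p + 4q)
(p₁, q₁) = (2, 1) − 0.04·(11, 10) = (1.56, 0.6)
(p₂, q₂) = (1.56, 0.6) − 0.04·(8.04, 7.08) = (1.2384, 0.3168)
(p₃, q₃) = (1.2384, 0.3168) − 0.04·(5.904, 4.9824) = (1.00224, 0.117504)
E(1.00224, 0.117504) = 2.389886042112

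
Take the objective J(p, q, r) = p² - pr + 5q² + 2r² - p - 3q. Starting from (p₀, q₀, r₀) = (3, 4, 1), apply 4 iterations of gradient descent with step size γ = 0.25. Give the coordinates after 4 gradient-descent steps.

(0.88671875, 19.03125, 0.2734375)

∇J = (2p - r - 1, 10q - 3, -p + 4r)
(p₁, q₁, r₁) = (3, 4, 1) − 0.25·(4, 37, 1) = (2, -5.25, 0.75)
(p₂, q₂, r₂) = (2, -5.25, 0.75) − 0.25·(2.25, -55.5, 1) = (1.4375, 8.625, 0.5)
(p₃, q₃, r₃) = (1.4375, 8.625, 0.5) − 0.25·(1.375, 83.25, 0.5625) = (1.09375, -12.1875, 0.359375)
(p₄, q₄, r₄) = (1.09375, -12.1875, 0.359375) − 0.25·(0.828125, -124.875, 0.34375) = (0.88671875, 19.03125, 0.2734375)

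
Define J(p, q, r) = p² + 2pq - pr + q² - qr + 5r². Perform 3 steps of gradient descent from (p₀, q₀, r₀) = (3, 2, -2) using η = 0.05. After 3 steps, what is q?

∇J = (2p + 2q - r, 2p + 2q - r, -p - q + 10r)
(p₁, q₁, r₁) = (3, 2, -2) − 0.05·(12, 12, -25) = (2.4, 1.4, -0.75)
(p₂, q₂, r₂) = (2.4, 1.4, -0.75) − 0.05·(8.35, 8.35, -11.3) = (1.9825, 0.9825, -0.185)
(p₃, q₃, r₃) = (1.9825, 0.9825, -0.185) − 0.05·(6.115, 6.115, -4.815) = (1.67675, 0.67675, 0.05575)
q = 0.67675

0.67675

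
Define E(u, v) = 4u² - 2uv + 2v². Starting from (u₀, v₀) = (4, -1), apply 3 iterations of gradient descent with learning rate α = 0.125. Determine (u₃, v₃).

(0.046875, 0.125)

∇E = (8u - 2v, -2u + 4v)
(u₁, v₁) = (4, -1) − 0.125·(34, -12) = (-0.25, 0.5)
(u₂, v₂) = (-0.25, 0.5) − 0.125·(-3, 2.5) = (0.125, 0.1875)
(u₃, v₃) = (0.125, 0.1875) − 0.125·(0.625, 0.5) = (0.046875, 0.125)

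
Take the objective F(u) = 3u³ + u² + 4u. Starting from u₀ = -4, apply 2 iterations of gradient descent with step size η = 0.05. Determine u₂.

F′(u) = 9u² + 2u + 4
u₁ = -4 − 0.05·140 = -11
u₂ = -11 − 0.05·1071 = -64.55

-64.55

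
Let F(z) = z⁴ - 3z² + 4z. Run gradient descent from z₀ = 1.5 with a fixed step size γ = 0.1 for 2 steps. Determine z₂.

F′(z) = 4z³ - 6z + 4
Step 1: F′(1.5) = 8.5; z₁ = 1.5 − 0.1·8.5 = 0.65
Step 2: F′(0.65) = 1.1985; z₂ = 0.65 − 0.1·1.1985 = 0.53015

0.53015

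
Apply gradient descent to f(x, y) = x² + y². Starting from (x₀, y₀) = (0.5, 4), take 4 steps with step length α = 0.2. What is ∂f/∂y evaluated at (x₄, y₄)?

1.0368

∇f = (2x, 2y)
(x₁, y₁) = (0.5, 4) − 0.2·(1, 8) = (0.3, 2.4)
(x₂, y₂) = (0.3, 2.4) − 0.2·(0.6, 4.8) = (0.18, 1.44)
(x₃, y₃) = (0.18, 1.44) − 0.2·(0.36, 2.88) = (0.108, 0.864)
(x₄, y₄) = (0.108, 0.864) − 0.2·(0.216, 1.728) = (0.0648, 0.5184)
∂f/∂y at (0.0648, 0.5184) = 1.0368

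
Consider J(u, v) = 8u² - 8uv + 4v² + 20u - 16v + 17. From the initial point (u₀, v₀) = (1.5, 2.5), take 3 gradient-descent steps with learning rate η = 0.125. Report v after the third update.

∇J = (16u - 8v + 20, -8u + 8v - 16)
(u₁, v₁) = (1.5, 2.5) − 0.125·(24, -8) = (-1.5, 3.5)
(u₂, v₂) = (-1.5, 3.5) − 0.125·(-32, 24) = (2.5, 0.5)
(u₃, v₃) = (2.5, 0.5) − 0.125·(56, -32) = (-4.5, 4.5)
v = 4.5

4.5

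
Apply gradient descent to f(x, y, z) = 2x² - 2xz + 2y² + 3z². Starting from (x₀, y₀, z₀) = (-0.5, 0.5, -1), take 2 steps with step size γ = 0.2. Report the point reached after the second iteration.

∇f = (4x - 2z, 4y, -2x + 6z)
Step 1: at (-0.5, 0.5, -1), ∇f = (0, 2, -5) → (-0.5, 0.5, -1) − 0.2·(0, 2, -5) = (-0.5, 0.1, 0)
Step 2: at (-0.5, 0.1, 0), ∇f = (-2, 0.4, 1) → (-0.5, 0.1, 0) − 0.2·(-2, 0.4, 1) = (-0.1, 0.02, -0.2)

(-0.1, 0.02, -0.2)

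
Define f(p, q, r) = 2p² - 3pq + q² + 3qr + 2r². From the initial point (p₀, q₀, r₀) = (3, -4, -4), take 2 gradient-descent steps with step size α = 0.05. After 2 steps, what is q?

∇f = (4p - 3q, -3p + 2q + 3r, 3q + 4r)
(p₁, q₁, r₁) = (3, -4, -4) − 0.05·(24, -29, -28) = (1.8, -2.55, -2.6)
(p₂, q₂, r₂) = (1.8, -2.55, -2.6) − 0.05·(14.85, -18.3, -18.05) = (1.0575, -1.635, -1.6975)
q = -1.635

-1.635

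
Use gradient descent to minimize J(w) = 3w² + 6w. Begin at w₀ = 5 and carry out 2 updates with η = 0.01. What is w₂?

J′(w) = 6w + 6
Step 1: J′(5) = 36; w₁ = 5 − 0.01·36 = 4.64
Step 2: J′(4.64) = 33.84; w₂ = 4.64 − 0.01·33.84 = 4.3016

4.3016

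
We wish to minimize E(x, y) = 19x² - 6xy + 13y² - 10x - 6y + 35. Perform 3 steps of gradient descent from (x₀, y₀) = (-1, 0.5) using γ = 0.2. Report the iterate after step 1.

(9.2, -2.1)

∇E = (38x - 6y - 10, -6x + 26y - 6)
Step 1: at (-1, 0.5), ∇E = (-51, 13) → (-1, 0.5) − 0.2·(-51, 13) = (9.2, -2.1)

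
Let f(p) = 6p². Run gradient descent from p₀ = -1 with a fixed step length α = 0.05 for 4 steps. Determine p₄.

-0.0256

f′(p) = 12p
Step 1: f′(-1) = -12; p₁ = -1 − 0.05·(-12) = -0.4
Step 2: f′(-0.4) = -4.8; p₂ = -0.4 − 0.05·(-4.8) = -0.16
Step 3: f′(-0.16) = -1.92; p₃ = -0.16 − 0.05·(-1.92) = -0.064
Step 4: f′(-0.064) = -0.768; p₄ = -0.064 − 0.05·(-0.768) = -0.0256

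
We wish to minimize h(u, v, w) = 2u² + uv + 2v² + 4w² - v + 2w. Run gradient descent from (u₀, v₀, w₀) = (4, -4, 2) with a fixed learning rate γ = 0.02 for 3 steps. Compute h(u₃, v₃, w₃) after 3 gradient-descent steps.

∇h = (4u + v, u + 4v - 1, 8w + 2)
Step 1: at (4, -4, 2), ∇h = (12, -13, 18) → (4, -4, 2) − 0.02·(12, -13, 18) = (3.76, -3.74, 1.64)
Step 2: at (3.76, -3.74, 1.64), ∇h = (11.3, -12.2, 15.12) → (3.76, -3.74, 1.64) − 0.02·(11.3, -12.2, 15.12) = (3.534, -3.496, 1.3376)
Step 3: at (3.534, -3.496, 1.3376), ∇h = (10.64, -11.45, 12.7008) → (3.534, -3.496, 1.3376) − 0.02·(10.64, -11.45, 12.7008) = (3.3212, -3.267, 1.083584)
h(3.3212, -3.267, 1.083584) = 42.687741620224

42.687741620224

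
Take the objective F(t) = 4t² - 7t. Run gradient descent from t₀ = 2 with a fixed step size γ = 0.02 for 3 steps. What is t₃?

1.541792

F′(t) = 8t - 7
t₁ = 2 − 0.02·9 = 1.82
t₂ = 1.82 − 0.02·7.56 = 1.6688
t₃ = 1.6688 − 0.02·6.3504 = 1.541792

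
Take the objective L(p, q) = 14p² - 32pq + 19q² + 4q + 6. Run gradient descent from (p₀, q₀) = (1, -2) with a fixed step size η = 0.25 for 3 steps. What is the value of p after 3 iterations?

-4992

∇L = (28p - 32q, -32p + 38q + 4)
Step 1: at (1, -2), ∇L = (92, -104) → (1, -2) − 0.25·(92, -104) = (-22, 24)
Step 2: at (-22, 24), ∇L = (-1384, 1620) → (-22, 24) − 0.25·(-1384, 1620) = (324, -381)
Step 3: at (324, -381), ∇L = (21264, -24842) → (324, -381) − 0.25·(21264, -24842) = (-4992, 5829.5)
p = -4992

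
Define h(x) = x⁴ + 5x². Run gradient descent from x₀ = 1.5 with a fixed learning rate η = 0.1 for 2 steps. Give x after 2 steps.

h′(x) = 4x³ + 10x
Step 1: h′(1.5) = 28.5; x₁ = 1.5 − 0.1·28.5 = -1.35
Step 2: h′(-1.35) = -23.3415; x₂ = -1.35 − 0.1·(-23.3415) = 0.98415

0.98415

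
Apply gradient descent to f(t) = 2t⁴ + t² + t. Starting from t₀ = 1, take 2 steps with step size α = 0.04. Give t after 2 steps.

f′(t) = 8t³ + 2t + 1
t₁ = 1 − 0.04·11 = 0.56
t₂ = 0.56 − 0.04·3.524928 = 0.41900288

0.41900288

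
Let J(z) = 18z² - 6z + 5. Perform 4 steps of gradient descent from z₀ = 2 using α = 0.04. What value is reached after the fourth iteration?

J′(z) = 36z - 6
Step 1: J′(2) = 66; z₁ = 2 − 0.04·66 = -0.64
Step 2: J′(-0.64) = -29.04; z₂ = -0.64 − 0.04·(-29.04) = 0.5216
Step 3: J′(0.5216) = 12.7776; z₃ = 0.5216 − 0.04·12.7776 = 0.010496
Step 4: J′(0.010496) = -5.622144; z₄ = 0.010496 − 0.04·(-5.622144) = 0.23538176

0.23538176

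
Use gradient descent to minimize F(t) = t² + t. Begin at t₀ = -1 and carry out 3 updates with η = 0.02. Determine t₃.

-0.942368

F′(t) = 2t + 1
Step 1: F′(-1) = -1; t₁ = -1 − 0.02·(-1) = -0.98
Step 2: F′(-0.98) = -0.96; t₂ = -0.98 − 0.02·(-0.96) = -0.9608
Step 3: F′(-0.9608) = -0.9216; t₃ = -0.9608 − 0.02·(-0.9216) = -0.942368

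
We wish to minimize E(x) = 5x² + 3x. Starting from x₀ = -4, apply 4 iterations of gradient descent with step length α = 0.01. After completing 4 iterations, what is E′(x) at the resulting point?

E′(x) = 10x + 3
x₁ = -4 − 0.01·(-37) = -3.63
x₂ = -3.63 − 0.01·(-33.3) = -3.297
x₃ = -3.297 − 0.01·(-29.97) = -2.9973
x₄ = -2.9973 − 0.01·(-26.973) = -2.72757
E′(x) at (-2.72757) = -24.2757

-24.2757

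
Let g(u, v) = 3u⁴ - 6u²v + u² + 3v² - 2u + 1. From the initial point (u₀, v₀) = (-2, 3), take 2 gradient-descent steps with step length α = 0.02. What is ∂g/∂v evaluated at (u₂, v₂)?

∇g = (12u³ - 12uv + 2u - 2, -6u² + 6v)
Step 1: at (-2, 3), ∇g = (-30, -6) → (-2, 3) − 0.02·(-30, -6) = (-1.4, 3.12)
Step 2: at (-1.4, 3.12), ∇g = (14.688, 6.96) → (-1.4, 3.12) − 0.02·(14.688, 6.96) = (-1.69376, 2.9808)
∂g/∂v at (-1.69376, 2.9808) = 0.6718623744

0.6718623744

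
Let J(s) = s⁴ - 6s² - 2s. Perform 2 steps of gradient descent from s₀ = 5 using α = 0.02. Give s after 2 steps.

-0.36980992

J′(s) = 4s³ - 12s - 2
Step 1: J′(5) = 438; s₁ = 5 − 0.02·438 = -3.76
Step 2: J′(-3.76) = -169.509504; s₂ = -3.76 − 0.02·(-169.509504) = -0.36980992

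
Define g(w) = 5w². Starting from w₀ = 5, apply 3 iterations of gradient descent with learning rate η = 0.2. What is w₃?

-5

g′(w) = 10w
Step 1: g′(5) = 50; w₁ = 5 − 0.2·50 = -5
Step 2: g′(-5) = -50; w₂ = -5 − 0.2·(-50) = 5
Step 3: g′(5) = 50; w₃ = 5 − 0.2·50 = -5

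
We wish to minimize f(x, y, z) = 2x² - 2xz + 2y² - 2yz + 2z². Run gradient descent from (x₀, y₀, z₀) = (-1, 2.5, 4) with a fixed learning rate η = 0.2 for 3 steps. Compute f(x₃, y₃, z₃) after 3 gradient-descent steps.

1.547616

∇f = (4x - 2z, 4y - 2z, -2x - 2y + 4z)
(x₁, y₁, z₁) = (-1, 2.5, 4) − 0.2·(-12, 2, 13) = (1.4, 2.1, 1.4)
(x₂, y₂, z₂) = (1.4, 2.1, 1.4) − 0.2·(2.8, 5.6, -1.4) = (0.84, 0.98, 1.68)
(x₃, y₃, z₃) = (0.84, 0.98, 1.68) − 0.2·(0, 0.56, 3.08) = (0.84, 0.868, 1.064)
f(0.84, 0.868, 1.064) = 1.547616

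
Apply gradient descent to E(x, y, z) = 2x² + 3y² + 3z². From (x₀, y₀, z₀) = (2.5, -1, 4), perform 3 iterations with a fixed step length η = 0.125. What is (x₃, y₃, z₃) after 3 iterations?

∇E = (4x, 6y, 6z)
(x₁, y₁, z₁) = (2.5, -1, 4) − 0.125·(10, -6, 24) = (1.25, -0.25, 1)
(x₂, y₂, z₂) = (1.25, -0.25, 1) − 0.125·(5, -1.5, 6) = (0.625, -0.0625, 0.25)
(x₃, y₃, z₃) = (0.625, -0.0625, 0.25) − 0.125·(2.5, -0.375, 1.5) = (0.3125, -0.015625, 0.0625)

(0.3125, -0.015625, 0.0625)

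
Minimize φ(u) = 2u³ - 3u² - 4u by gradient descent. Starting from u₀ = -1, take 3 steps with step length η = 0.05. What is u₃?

φ′(u) = 6u² - 6u - 4
u₁ = -1 − 0.05·8 = -1.4
u₂ = -1.4 − 0.05·16.16 = -2.208
u₃ = -2.208 − 0.05·38.499584 = -4.1329792

-4.1329792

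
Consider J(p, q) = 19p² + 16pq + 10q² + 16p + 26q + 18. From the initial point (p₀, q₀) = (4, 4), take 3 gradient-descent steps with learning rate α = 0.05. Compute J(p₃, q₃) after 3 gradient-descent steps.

5661.71304

∇J = (38p + 16q + 16, 16p + 20q + 26)
Step 1: at (4, 4), ∇J = (232, 170) → (4, 4) − 0.05·(232, 170) = (-7.6, -4.5)
Step 2: at (-7.6, -4.5), ∇J = (-344.8, -185.6) → (-7.6, -4.5) − 0.05·(-344.8, -185.6) = (9.64, 4.78)
Step 3: at (9.64, 4.78), ∇J = (458.8, 275.84) → (9.64, 4.78) − 0.05·(458.8, 275.84) = (-13.3, -9.012)
J(-13.3, -9.012) = 5661.71304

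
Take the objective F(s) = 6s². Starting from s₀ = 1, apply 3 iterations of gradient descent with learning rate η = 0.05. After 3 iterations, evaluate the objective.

F′(s) = 12s
Step 1: F′(1) = 12; s₁ = 1 − 0.05·12 = 0.4
Step 2: F′(0.4) = 4.8; s₂ = 0.4 − 0.05·4.8 = 0.16
Step 3: F′(0.16) = 1.92; s₃ = 0.16 − 0.05·1.92 = 0.064
F(0.064) = 0.024576

0.024576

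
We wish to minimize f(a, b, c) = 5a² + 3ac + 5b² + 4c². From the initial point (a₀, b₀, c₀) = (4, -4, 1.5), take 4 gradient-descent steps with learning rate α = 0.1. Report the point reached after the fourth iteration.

∇f = (10a + 3c, 10b, 3a + 8c)
Step 1: at (4, -4, 1.5), ∇f = (44.5, -40, 24) → (4, -4, 1.5) − 0.1·(44.5, -40, 24) = (-0.45, 0, -0.9)
Step 2: at (-0.45, 0, -0.9), ∇f = (-7.2, 0, -8.55) → (-0.45, 0, -0.9) − 0.1·(-7.2, 0, -8.55) = (0.27, 0, -0.045)
Step 3: at (0.27, 0, -0.045), ∇f = (2.565, 0, 0.45) → (0.27, 0, -0.045) − 0.1·(2.565, 0, 0.45) = (0.0135, 0, -0.09)
Step 4: at (0.0135, 0, -0.09), ∇f = (-0.135, 0, -0.6795) → (0.0135, 0, -0.09) − 0.1·(-0.135, 0, -0.6795) = (0.027, 0, -0.02205)

(0.027, 0, -0.02205)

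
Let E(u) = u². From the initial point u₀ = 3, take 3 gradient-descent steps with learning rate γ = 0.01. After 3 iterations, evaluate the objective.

E′(u) = 2u
Step 1: E′(3) = 6; u₁ = 3 − 0.01·6 = 2.94
Step 2: E′(2.94) = 5.88; u₂ = 2.94 − 0.01·5.88 = 2.8812
Step 3: E′(2.8812) = 5.7624; u₃ = 2.8812 − 0.01·5.7624 = 2.823576
E(2.823576) = 7.972581427776

7.972581427776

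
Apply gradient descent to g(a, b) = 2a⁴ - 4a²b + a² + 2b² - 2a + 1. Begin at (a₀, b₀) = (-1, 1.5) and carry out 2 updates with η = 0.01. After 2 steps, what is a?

∇g = (8a³ - 8ab + 2a - 2, -4a² + 4b)
(a₁, b₁) = (-1, 1.5) − 0.01·(0, 2) = (-1, 1.48)
(a₂, b₂) = (-1, 1.48) − 0.01·(-0.16, 1.92) = (-0.9984, 1.4608)
a = -0.9984

-0.9984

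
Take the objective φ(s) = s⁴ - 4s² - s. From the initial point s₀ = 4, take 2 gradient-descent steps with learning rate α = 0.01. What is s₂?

1.69979068

φ′(s) = 4s³ - 8s - 1
s₁ = 4 − 0.01·223 = 1.77
s₂ = 1.77 − 0.01·7.020932 = 1.69979068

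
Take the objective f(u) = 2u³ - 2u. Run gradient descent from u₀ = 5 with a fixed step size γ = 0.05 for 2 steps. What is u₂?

-4.028

f′(u) = 6u² - 2
u₁ = 5 − 0.05·148 = -2.4
u₂ = -2.4 − 0.05·32.56 = -4.028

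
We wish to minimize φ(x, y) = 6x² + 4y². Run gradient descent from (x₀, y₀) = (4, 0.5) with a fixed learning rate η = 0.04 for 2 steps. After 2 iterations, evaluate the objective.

7.23296512

∇φ = (12x, 8y)
Step 1: at (4, 0.5), ∇φ = (48, 4) → (4, 0.5) − 0.04·(48, 4) = (2.08, 0.34)
Step 2: at (2.08, 0.34), ∇φ = (24.96, 2.72) → (2.08, 0.34) − 0.04·(24.96, 2.72) = (1.0816, 0.2312)
φ(1.0816, 0.2312) = 7.23296512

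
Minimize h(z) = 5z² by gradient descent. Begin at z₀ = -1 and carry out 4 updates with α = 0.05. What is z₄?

-0.0625

h′(z) = 10z
z₁ = -1 − 0.05·(-10) = -0.5
z₂ = -0.5 − 0.05·(-5) = -0.25
z₃ = -0.25 − 0.05·(-2.5) = -0.125
z₄ = -0.125 − 0.05·(-1.25) = -0.0625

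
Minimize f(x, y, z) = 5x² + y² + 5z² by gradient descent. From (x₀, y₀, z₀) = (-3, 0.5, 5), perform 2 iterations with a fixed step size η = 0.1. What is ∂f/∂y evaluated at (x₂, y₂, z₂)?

0.64

∇f = (10x, 2y, 10z)
Step 1: at (-3, 0.5, 5), ∇f = (-30, 1, 50) → (-3, 0.5, 5) − 0.1·(-30, 1, 50) = (0, 0.4, 0)
Step 2: at (0, 0.4, 0), ∇f = (0, 0.8, 0) → (0, 0.4, 0) − 0.1·(0, 0.8, 0) = (0, 0.32, 0)
∂f/∂y at (0, 0.32, 0) = 0.64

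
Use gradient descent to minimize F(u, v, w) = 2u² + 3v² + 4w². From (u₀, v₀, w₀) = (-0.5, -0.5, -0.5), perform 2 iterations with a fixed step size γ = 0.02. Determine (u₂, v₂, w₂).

∇F = (4u, 6v, 8w)
Step 1: at (-0.5, -0.5, -0.5), ∇F = (-2, -3, -4) → (-0.5, -0.5, -0.5) − 0.02·(-2, -3, -4) = (-0.46, -0.44, -0.42)
Step 2: at (-0.46, -0.44, -0.42), ∇F = (-1.84, -2.64, -3.36) → (-0.46, -0.44, -0.42) − 0.02·(-1.84, -2.64, -3.36) = (-0.4232, -0.3872, -0.3528)

(-0.4232, -0.3872, -0.3528)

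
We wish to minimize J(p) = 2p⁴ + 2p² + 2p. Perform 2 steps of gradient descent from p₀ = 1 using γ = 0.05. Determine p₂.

0.1292

J′(p) = 8p³ + 4p + 2
p₁ = 1 − 0.05·14 = 0.3
p₂ = 0.3 − 0.05·3.416 = 0.1292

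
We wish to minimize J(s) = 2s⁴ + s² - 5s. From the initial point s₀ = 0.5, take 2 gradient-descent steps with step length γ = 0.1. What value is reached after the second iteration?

0.7304

J′(s) = 8s³ + 2s - 5
s₁ = 0.5 − 0.1·(-3) = 0.8
s₂ = 0.8 − 0.1·0.696 = 0.7304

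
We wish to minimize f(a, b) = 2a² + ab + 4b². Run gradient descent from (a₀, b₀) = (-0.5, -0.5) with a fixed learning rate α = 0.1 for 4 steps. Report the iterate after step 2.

∇f = (4a + b, a + 8b)
(a₁, b₁) = (-0.5, -0.5) − 0.1·(-2.5, -4.5) = (-0.25, -0.05)
(a₂, b₂) = (-0.25, -0.05) − 0.1·(-1.05, -0.65) = (-0.145, 0.015)

(-0.145, 0.015)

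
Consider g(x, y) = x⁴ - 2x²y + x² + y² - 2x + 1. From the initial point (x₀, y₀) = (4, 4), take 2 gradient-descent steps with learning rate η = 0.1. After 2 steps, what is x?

∇g = (4x³ - 4xy + 2x - 2, -2x² + 2y)
(x₁, y₁) = (4, 4) − 0.1·(198, -24) = (-15.8, 6.4)
(x₂, y₂) = (-15.8, 6.4) − 0.1·(-15406.368, -486.48) = (1524.8368, 55.048)
x = 1524.8368

1524.8368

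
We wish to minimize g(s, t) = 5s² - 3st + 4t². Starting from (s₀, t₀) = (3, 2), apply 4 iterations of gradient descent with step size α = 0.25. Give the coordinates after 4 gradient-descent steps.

(17.87109375, -12.6953125)

∇g = (10s - 3t, -3s + 8t)
Step 1: at (3, 2), ∇g = (24, 7) → (3, 2) − 0.25·(24, 7) = (-3, 0.25)
Step 2: at (-3, 0.25), ∇g = (-30.75, 11) → (-3, 0.25) − 0.25·(-30.75, 11) = (4.6875, -2.5)
Step 3: at (4.6875, -2.5), ∇g = (54.375, -34.0625) → (4.6875, -2.5) − 0.25·(54.375, -34.0625) = (-8.90625, 6.015625)
Step 4: at (-8.90625, 6.015625), ∇g = (-107.109375, 74.84375) → (-8.90625, 6.015625) − 0.25·(-107.109375, 74.84375) = (17.87109375, -12.6953125)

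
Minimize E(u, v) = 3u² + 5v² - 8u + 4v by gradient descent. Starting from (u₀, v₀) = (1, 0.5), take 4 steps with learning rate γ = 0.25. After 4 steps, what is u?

∇E = (6u - 8, 10v + 4)
(u₁, v₁) = (1, 0.5) − 0.25·(-2, 9) = (1.5, -1.75)
(u₂, v₂) = (1.5, -1.75) − 0.25·(1, -13.5) = (1.25, 1.625)
(u₃, v₃) = (1.25, 1.625) − 0.25·(-0.5, 20.25) = (1.375, -3.4375)
(u₄, v₄) = (1.375, -3.4375) − 0.25·(0.25, -30.375) = (1.3125, 4.15625)
u = 1.3125

1.3125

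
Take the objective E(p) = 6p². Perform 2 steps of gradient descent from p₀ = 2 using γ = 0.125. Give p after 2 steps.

E′(p) = 12p
p₁ = 2 − 0.125·24 = -1
p₂ = -1 − 0.125·(-12) = 0.5

0.5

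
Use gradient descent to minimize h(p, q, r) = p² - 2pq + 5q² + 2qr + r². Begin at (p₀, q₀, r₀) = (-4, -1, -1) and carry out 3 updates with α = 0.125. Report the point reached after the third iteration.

∇h = (2p - 2q, -2p + 10q + 2r, 2q + 2r)
Step 1: at (-4, -1, -1), ∇h = (-6, -4, -4) → (-4, -1, -1) − 0.125·(-6, -4, -4) = (-3.25, -0.5, -0.5)
Step 2: at (-3.25, -0.5, -0.5), ∇h = (-5.5, 0.5, -2) → (-3.25, -0.5, -0.5) − 0.125·(-5.5, 0.5, -2) = (-2.5625, -0.5625, -0.25)
Step 3: at (-2.5625, -0.5625, -0.25), ∇h = (-4, -1, -1.625) → (-2.5625, -0.5625, -0.25) − 0.125·(-4, -1, -1.625) = (-2.0625, -0.4375, -0.046875)

(-2.0625, -0.4375, -0.046875)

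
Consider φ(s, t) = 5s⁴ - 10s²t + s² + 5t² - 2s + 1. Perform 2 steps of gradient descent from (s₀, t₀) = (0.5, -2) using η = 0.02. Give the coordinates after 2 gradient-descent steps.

(0.0636628, -1.23902)

∇φ = (20s³ - 20st + 2s - 2, -10s² + 10t)
(s₁, t₁) = (0.5, -2) − 0.02·(21.5, -22.5) = (0.07, -1.55)
(s₂, t₂) = (0.07, -1.55) − 0.02·(0.31686, -15.549) = (0.0636628, -1.23902)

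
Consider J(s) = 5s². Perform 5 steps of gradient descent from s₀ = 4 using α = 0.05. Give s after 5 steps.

0.125

J′(s) = 10s
Step 1: J′(4) = 40; s₁ = 4 − 0.05·40 = 2
Step 2: J′(2) = 20; s₂ = 2 − 0.05·20 = 1
Step 3: J′(1) = 10; s₃ = 1 − 0.05·10 = 0.5
Step 4: J′(0.5) = 5; s₄ = 0.5 − 0.05·5 = 0.25
Step 5: J′(0.25) = 2.5; s₅ = 0.25 − 0.05·2.5 = 0.125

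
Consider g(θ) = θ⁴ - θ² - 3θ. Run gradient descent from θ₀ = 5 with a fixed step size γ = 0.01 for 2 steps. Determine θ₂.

g′(θ) = 4θ³ - 2θ - 3
θ₁ = 5 − 0.01·487 = 0.13
θ₂ = 0.13 − 0.01·(-3.251212) = 0.16251212

0.16251212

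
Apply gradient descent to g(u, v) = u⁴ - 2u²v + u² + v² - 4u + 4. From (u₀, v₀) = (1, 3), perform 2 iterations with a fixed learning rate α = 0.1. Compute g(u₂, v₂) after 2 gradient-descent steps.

∇g = (4u³ - 4uv + 2u - 4, -2u² + 2v)
(u₁, v₁) = (1, 3) − 0.1·(-10, 4) = (2, 2.6)
(u₂, v₂) = (2, 2.6) − 0.1·(11.2, -2.8) = (0.88, 2.88)
g(0.88, 2.88) = 5.68795136

5.68795136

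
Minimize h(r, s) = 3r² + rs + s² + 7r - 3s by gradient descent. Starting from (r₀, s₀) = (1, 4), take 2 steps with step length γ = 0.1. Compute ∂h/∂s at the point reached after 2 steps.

1.86

∇h = (6r + s + 7, r + 2s - 3)
Step 1: at (1, 4), ∇h = (17, 6) → (1, 4) − 0.1·(17, 6) = (-0.7, 3.4)
Step 2: at (-0.7, 3.4), ∇h = (6.2, 3.1) → (-0.7, 3.4) − 0.1·(6.2, 3.1) = (-1.32, 3.09)
∂h/∂s at (-1.32, 3.09) = 1.86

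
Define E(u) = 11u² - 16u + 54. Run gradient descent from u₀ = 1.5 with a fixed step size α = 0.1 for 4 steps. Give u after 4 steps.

2.3296

E′(u) = 22u - 16
u₁ = 1.5 − 0.1·17 = -0.2
u₂ = -0.2 − 0.1·(-20.4) = 1.84
u₃ = 1.84 − 0.1·24.48 = -0.608
u₄ = -0.608 − 0.1·(-29.376) = 2.3296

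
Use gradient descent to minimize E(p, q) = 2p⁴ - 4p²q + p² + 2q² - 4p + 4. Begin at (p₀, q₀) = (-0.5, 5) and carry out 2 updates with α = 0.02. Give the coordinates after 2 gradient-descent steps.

(-1.16944768, 4.299072)

∇E = (8p³ - 8pq + 2p - 4, -4p² + 4q)
Step 1: at (-0.5, 5), ∇E = (14, 19) → (-0.5, 5) − 0.02·(14, 19) = (-0.78, 4.62)
Step 2: at (-0.78, 4.62), ∇E = (19.472384, 16.0464) → (-0.78, 4.62) − 0.02·(19.472384, 16.0464) = (-1.16944768, 4.299072)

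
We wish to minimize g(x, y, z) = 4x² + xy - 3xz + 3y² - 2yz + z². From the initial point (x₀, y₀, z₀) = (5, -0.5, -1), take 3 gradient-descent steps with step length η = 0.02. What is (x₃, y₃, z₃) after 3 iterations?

(2.890504, -0.632344, -0.227336)

∇g = (8x + y - 3z, x + 6y - 2z, -3x - 2y + 2z)
(x₁, y₁, z₁) = (5, -0.5, -1) − 0.02·(42.5, 4, -16) = (4.15, -0.58, -0.68)
(x₂, y₂, z₂) = (4.15, -0.58, -0.68) − 0.02·(34.66, 2.03, -12.65) = (3.4568, -0.6206, -0.427)
(x₃, y₃, z₃) = (3.4568, -0.6206, -0.427) − 0.02·(28.3148, 0.5872, -9.9832) = (2.890504, -0.632344, -0.227336)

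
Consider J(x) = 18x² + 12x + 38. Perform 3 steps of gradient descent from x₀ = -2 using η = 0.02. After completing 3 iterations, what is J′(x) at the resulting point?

-1.31712

J′(x) = 36x + 12
x₁ = -2 − 0.02·(-60) = -0.8
x₂ = -0.8 − 0.02·(-16.8) = -0.464
x₃ = -0.464 − 0.02·(-4.704) = -0.36992
J′(x) at (-0.36992) = -1.31712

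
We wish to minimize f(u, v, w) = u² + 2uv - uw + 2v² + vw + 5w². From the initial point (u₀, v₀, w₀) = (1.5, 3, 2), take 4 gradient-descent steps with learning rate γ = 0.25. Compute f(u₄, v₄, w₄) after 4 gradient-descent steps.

873.1048583984375

∇f = (2u + 2v - w, 2u + 4v + w, -u + v + 10w)
(u₁, v₁, w₁) = (1.5, 3, 2) − 0.25·(7, 17, 21.5) = (-0.25, -1.25, -3.375)
(u₂, v₂, w₂) = (-0.25, -1.25, -3.375) − 0.25·(0.375, -8.875, -34.75) = (-0.34375, 0.96875, 5.3125)
(u₃, v₃, w₃) = (-0.34375, 0.96875, 5.3125) − 0.25·(-4.0625, 8.5, 54.4375) = (0.671875, -1.15625, -8.296875)
(u₄, v₄, w₄) = (0.671875, -1.15625, -8.296875) − 0.25·(7.328125, -11.578125, -84.796875) = (-1.16015625, 1.73828125, 12.90234375)
f(-1.16015625, 1.73828125, 12.90234375) = 873.1048583984375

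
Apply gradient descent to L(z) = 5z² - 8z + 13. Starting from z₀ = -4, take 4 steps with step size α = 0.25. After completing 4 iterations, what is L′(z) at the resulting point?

L′(z) = 10z - 8
z₁ = -4 − 0.25·(-48) = 8
z₂ = 8 − 0.25·72 = -10
z₃ = -10 − 0.25·(-108) = 17
z₄ = 17 − 0.25·162 = -23.5
L′(z) at (-23.5) = -243

-243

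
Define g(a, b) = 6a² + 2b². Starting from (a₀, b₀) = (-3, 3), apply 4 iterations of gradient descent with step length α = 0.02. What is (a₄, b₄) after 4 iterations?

∇g = (12a, 4b)
(a₁, b₁) = (-3, 3) − 0.02·(-36, 12) = (-2.28, 2.76)
(a₂, b₂) = (-2.28, 2.76) − 0.02·(-27.36, 11.04) = (-1.7328, 2.5392)
(a₃, b₃) = (-1.7328, 2.5392) − 0.02·(-20.7936, 10.1568) = (-1.316928, 2.336064)
(a₄, b₄) = (-1.316928, 2.336064) − 0.02·(-15.803136, 9.344256) = (-1.00086528, 2.14917888)

(-1.00086528, 2.14917888)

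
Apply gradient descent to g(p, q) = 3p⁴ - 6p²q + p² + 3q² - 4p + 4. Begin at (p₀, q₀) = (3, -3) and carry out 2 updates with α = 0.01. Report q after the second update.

-2.035464

∇g = (12p³ - 12pq + 2p - 4, -6p² + 6q)
Step 1: at (3, -3), ∇g = (434, -72) → (3, -3) − 0.01·(434, -72) = (-1.34, -2.28)
Step 2: at (-1.34, -2.28), ∇g = (-72.215648, -24.4536) → (-1.34, -2.28) − 0.01·(-72.215648, -24.4536) = (-0.61784352, -2.035464)
q = -2.035464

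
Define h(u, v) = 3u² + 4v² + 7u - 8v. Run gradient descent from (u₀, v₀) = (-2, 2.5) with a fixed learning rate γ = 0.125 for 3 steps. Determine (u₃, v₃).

∇h = (6u + 7, 8v - 8)
Step 1: at (-2, 2.5), ∇h = (-5, 12) → (-2, 2.5) − 0.125·(-5, 12) = (-1.375, 1)
Step 2: at (-1.375, 1), ∇h = (-1.25, 0) → (-1.375, 1) − 0.125·(-1.25, 0) = (-1.21875, 1)
Step 3: at (-1.21875, 1), ∇h = (-0.3125, 0) → (-1.21875, 1) − 0.125·(-0.3125, 0) = (-1.1796875, 1)

(-1.1796875, 1)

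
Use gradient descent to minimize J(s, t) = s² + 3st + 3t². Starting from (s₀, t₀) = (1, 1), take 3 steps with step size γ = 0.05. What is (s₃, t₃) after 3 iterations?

(0.492375, 0.101875)

∇J = (2s + 3t, 3s + 6t)
Step 1: at (1, 1), ∇J = (5, 9) → (1, 1) − 0.05·(5, 9) = (0.75, 0.55)
Step 2: at (0.75, 0.55), ∇J = (3.15, 5.55) → (0.75, 0.55) − 0.05·(3.15, 5.55) = (0.5925, 0.2725)
Step 3: at (0.5925, 0.2725), ∇J = (2.0025, 3.4125) → (0.5925, 0.2725) − 0.05·(2.0025, 3.4125) = (0.492375, 0.101875)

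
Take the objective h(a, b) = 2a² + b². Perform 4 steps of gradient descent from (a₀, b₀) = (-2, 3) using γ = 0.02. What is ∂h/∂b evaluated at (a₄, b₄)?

∇h = (4a, 2b)
(a₁, b₁) = (-2, 3) − 0.02·(-8, 6) = (-1.84, 2.88)
(a₂, b₂) = (-1.84, 2.88) − 0.02·(-7.36, 5.76) = (-1.6928, 2.7648)
(a₃, b₃) = (-1.6928, 2.7648) − 0.02·(-6.7712, 5.5296) = (-1.557376, 2.654208)
(a₄, b₄) = (-1.557376, 2.654208) − 0.02·(-6.229504, 5.308416) = (-1.43278592, 2.54803968)
∂h/∂b at (-1.43278592, 2.54803968) = 5.09607936

5.09607936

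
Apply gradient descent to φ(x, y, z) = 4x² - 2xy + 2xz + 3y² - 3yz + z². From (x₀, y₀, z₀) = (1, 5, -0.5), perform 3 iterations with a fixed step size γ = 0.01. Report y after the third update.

4.1805605

∇φ = (8x - 2y + 2z, -2x + 6y - 3z, 2x - 3y + 2z)
Step 1: at (1, 5, -0.5), ∇φ = (-3, 29.5, -14) → (1, 5, -0.5) − 0.01·(-3, 29.5, -14) = (1.03, 4.705, -0.36)
Step 2: at (1.03, 4.705, -0.36), ∇φ = (-1.89, 27.25, -12.775) → (1.03, 4.705, -0.36) − 0.01·(-1.89, 27.25, -12.775) = (1.0489, 4.4325, -0.23225)
Step 3: at (1.0489, 4.4325, -0.23225), ∇φ = (-0.9383, 25.19395, -11.6642) → (1.0489, 4.4325, -0.23225) − 0.01·(-0.9383, 25.19395, -11.6642) = (1.058283, 4.1805605, -0.115608)
y = 4.1805605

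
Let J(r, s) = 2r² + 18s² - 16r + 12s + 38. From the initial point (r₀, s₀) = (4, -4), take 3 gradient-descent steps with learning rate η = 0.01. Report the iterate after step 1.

∇J = (4r - 16, 36s + 12)
Step 1: at (4, -4), ∇J = (0, -132) → (4, -4) − 0.01·(0, -132) = (4, -2.68)

(4, -2.68)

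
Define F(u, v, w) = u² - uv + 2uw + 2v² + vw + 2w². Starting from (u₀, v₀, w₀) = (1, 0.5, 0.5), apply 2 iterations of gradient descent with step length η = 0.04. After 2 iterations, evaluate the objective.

1.08739072

∇F = (2u - v + 2w, -u + 4v + w, 2u + v + 4w)
Step 1: at (1, 0.5, 0.5), ∇F = (2.5, 1.5, 4.5) → (1, 0.5, 0.5) − 0.04·(2.5, 1.5, 4.5) = (0.9, 0.44, 0.32)
Step 2: at (0.9, 0.44, 0.32), ∇F = (2, 1.18, 3.52) → (0.9, 0.44, 0.32) − 0.04·(2, 1.18, 3.52) = (0.82, 0.3928, 0.1792)
F(0.82, 0.3928, 0.1792) = 1.08739072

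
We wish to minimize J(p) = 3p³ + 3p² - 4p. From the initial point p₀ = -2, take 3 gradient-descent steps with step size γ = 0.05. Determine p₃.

J′(p) = 9p² + 6p - 4
p₁ = -2 − 0.05·20 = -3
p₂ = -3 − 0.05·59 = -5.95
p₃ = -5.95 − 0.05·278.9225 = -19.896125

-19.896125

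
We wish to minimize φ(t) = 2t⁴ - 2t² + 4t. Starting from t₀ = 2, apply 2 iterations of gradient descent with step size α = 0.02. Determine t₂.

0.70208

φ′(t) = 8t³ - 4t + 4
t₁ = 2 − 0.02·60 = 0.8
t₂ = 0.8 − 0.02·4.896 = 0.70208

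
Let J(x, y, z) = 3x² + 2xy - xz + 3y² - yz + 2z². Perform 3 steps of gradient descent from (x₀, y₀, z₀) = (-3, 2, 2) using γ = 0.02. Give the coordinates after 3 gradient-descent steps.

(-2.151088, 1.742352, 1.515152)

∇J = (6x + 2y - z, 2x + 6y - z, -x - y + 4z)
(x₁, y₁, z₁) = (-3, 2, 2) − 0.02·(-16, 4, 9) = (-2.68, 1.92, 1.82)
(x₂, y₂, z₂) = (-2.68, 1.92, 1.82) − 0.02·(-14.06, 4.34, 8.04) = (-2.3988, 1.8332, 1.6592)
(x₃, y₃, z₃) = (-2.3988, 1.8332, 1.6592) − 0.02·(-12.3856, 4.5424, 7.2024) = (-2.151088, 1.742352, 1.515152)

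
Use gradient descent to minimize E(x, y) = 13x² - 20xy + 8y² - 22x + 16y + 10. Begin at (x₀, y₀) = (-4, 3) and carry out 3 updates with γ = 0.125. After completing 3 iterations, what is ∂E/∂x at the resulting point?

13754.90625

∇E = (26x - 20y - 22, -20x + 16y + 16)
Step 1: at (-4, 3), ∇E = (-186, 144) → (-4, 3) − 0.125·(-186, 144) = (19.25, -15)
Step 2: at (19.25, -15), ∇E = (778.5, -609) → (19.25, -15) − 0.125·(778.5, -609) = (-78.0625, 61.125)
Step 3: at (-78.0625, 61.125), ∇E = (-3274.125, 2555.25) → (-78.0625, 61.125) − 0.125·(-3274.125, 2555.25) = (331.203125, -258.28125)
∂E/∂x at (331.203125, -258.28125) = 13754.90625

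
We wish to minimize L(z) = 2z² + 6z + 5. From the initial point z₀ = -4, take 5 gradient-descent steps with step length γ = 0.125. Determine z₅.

-1.578125

L′(z) = 4z + 6
z₁ = -4 − 0.125·(-10) = -2.75
z₂ = -2.75 − 0.125·(-5) = -2.125
z₃ = -2.125 − 0.125·(-2.5) = -1.8125
z₄ = -1.8125 − 0.125·(-1.25) = -1.65625
z₅ = -1.65625 − 0.125·(-0.625) = -1.578125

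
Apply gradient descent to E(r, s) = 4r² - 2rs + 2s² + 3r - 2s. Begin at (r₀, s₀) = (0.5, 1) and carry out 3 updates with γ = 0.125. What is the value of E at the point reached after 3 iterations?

∇E = (8r - 2s + 3, -2r + 4s - 2)
Step 1: at (0.5, 1), ∇E = (5, 1) → (0.5, 1) − 0.125·(5, 1) = (-0.125, 0.875)
Step 2: at (-0.125, 0.875), ∇E = (0.25, 1.75) → (-0.125, 0.875) − 0.125·(0.25, 1.75) = (-0.15625, 0.65625)
Step 3: at (-0.15625, 0.65625), ∇E = (0.4375, 0.9375) → (-0.15625, 0.65625) − 0.125·(0.4375, 0.9375) = (-0.2109375, 0.5390625)
E(-0.2109375, 0.5390625) = -0.724365234375

-0.724365234375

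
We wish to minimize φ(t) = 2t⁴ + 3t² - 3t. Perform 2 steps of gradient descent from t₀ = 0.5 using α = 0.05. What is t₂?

0.42855

φ′(t) = 8t³ + 6t - 3
t₁ = 0.5 − 0.05·1 = 0.45
t₂ = 0.45 − 0.05·0.429 = 0.42855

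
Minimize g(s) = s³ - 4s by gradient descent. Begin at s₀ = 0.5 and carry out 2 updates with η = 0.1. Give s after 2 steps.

1.0208125

g′(s) = 3s² - 4
Step 1: g′(0.5) = -3.25; s₁ = 0.5 − 0.1·(-3.25) = 0.825
Step 2: g′(0.825) = -1.958125; s₂ = 0.825 − 0.1·(-1.958125) = 1.0208125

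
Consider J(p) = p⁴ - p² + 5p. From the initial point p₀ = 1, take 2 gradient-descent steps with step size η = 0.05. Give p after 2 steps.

0.410075

J′(p) = 4p³ - 2p + 5
p₁ = 1 − 0.05·7 = 0.65
p₂ = 0.65 − 0.05·4.7985 = 0.410075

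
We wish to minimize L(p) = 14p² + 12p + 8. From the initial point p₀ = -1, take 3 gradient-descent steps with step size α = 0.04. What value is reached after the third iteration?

-0.427584

L′(p) = 28p + 12
p₁ = -1 − 0.04·(-16) = -0.36
p₂ = -0.36 − 0.04·1.92 = -0.4368
p₃ = -0.4368 − 0.04·(-0.2304) = -0.427584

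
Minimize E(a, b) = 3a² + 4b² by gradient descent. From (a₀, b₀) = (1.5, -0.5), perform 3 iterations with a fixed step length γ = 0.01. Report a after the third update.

1.245876

∇E = (6a, 8b)
(a₁, b₁) = (1.5, -0.5) − 0.01·(9, -4) = (1.41, -0.46)
(a₂, b₂) = (1.41, -0.46) − 0.01·(8.46, -3.68) = (1.3254, -0.4232)
(a₃, b₃) = (1.3254, -0.4232) − 0.01·(7.9524, -3.3856) = (1.245876, -0.389344)
a = 1.245876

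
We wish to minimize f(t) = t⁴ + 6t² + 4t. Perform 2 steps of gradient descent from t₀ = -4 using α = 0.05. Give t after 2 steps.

f′(t) = 4t³ + 12t + 4
Step 1: f′(-4) = -300; t₁ = -4 − 0.05·(-300) = 11
Step 2: f′(11) = 5460; t₂ = 11 − 0.05·5460 = -262

-262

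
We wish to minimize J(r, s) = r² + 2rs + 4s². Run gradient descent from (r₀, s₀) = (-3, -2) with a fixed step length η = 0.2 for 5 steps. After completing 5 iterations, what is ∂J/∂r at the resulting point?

∇J = (2r + 2s, 2r + 8s)
(r₁, s₁) = (-3, -2) − 0.2·(-10, -22) = (-1, 2.4)
(r₂, s₂) = (-1, 2.4) − 0.2·(2.8, 17.2) = (-1.56, -1.04)
(r₃, s₃) = (-1.56, -1.04) − 0.2·(-5.2, -11.44) = (-0.52, 1.248)
(r₄, s₄) = (-0.52, 1.248) − 0.2·(1.456, 8.944) = (-0.8112, -0.5408)
(r₅, s₅) = (-0.8112, -0.5408) − 0.2·(-2.704, -5.9488) = (-0.2704, 0.64896)
∂J/∂r at (-0.2704, 0.64896) = 0.75712

0.75712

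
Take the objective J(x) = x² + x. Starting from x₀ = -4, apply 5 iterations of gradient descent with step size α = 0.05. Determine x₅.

J′(x) = 2x + 1
x₁ = -4 − 0.05·(-7) = -3.65
x₂ = -3.65 − 0.05·(-6.3) = -3.335
x₃ = -3.335 − 0.05·(-5.67) = -3.0515
x₄ = -3.0515 − 0.05·(-5.103) = -2.79635
x₅ = -2.79635 − 0.05·(-4.5927) = -2.566715

-2.566715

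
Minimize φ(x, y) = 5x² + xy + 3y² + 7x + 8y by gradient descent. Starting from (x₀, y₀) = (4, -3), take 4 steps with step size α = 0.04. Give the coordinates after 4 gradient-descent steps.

∇φ = (10x + y + 7, x + 6y + 8)
(x₁, y₁) = (4, -3) − 0.04·(44, -6) = (2.24, -2.76)
(x₂, y₂) = (2.24, -2.76) − 0.04·(26.64, -6.32) = (1.1744, -2.5072)
(x₃, y₃) = (1.1744, -2.5072) − 0.04·(16.2368, -5.8688) = (0.524928, -2.272448)
(x₄, y₄) = (0.524928, -2.272448) − 0.04·(9.976832, -5.10976) = (0.12585472, -2.0680576)

(0.12585472, -2.0680576)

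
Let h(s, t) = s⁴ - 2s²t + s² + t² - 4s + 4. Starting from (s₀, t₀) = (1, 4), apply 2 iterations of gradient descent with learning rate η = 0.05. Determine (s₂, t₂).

∇h = (4s³ - 4st + 2s - 4, -2s² + 2t)
Step 1: at (1, 4), ∇h = (-14, 6) → (1, 4) − 0.05·(-14, 6) = (1.7, 3.7)
Step 2: at (1.7, 3.7), ∇h = (-6.108, 1.62) → (1.7, 3.7) − 0.05·(-6.108, 1.62) = (2.0054, 3.619)

(2.0054, 3.619)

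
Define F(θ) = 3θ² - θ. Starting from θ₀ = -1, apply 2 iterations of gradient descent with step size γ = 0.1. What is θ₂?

F′(θ) = 6θ - 1
θ₁ = -1 − 0.1·(-7) = -0.3
θ₂ = -0.3 − 0.1·(-2.8) = -0.02

-0.02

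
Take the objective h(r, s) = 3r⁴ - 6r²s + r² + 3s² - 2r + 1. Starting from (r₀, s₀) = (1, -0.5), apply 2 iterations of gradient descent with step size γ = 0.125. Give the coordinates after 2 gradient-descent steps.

∇h = (12r³ - 12rs + 2r - 2, -6r² + 6s)
(r₁, s₁) = (1, -0.5) − 0.125·(18, -9) = (-1.25, 0.625)
(r₂, s₂) = (-1.25, 0.625) − 0.125·(-18.5625, -5.625) = (1.0703125, 1.328125)

(1.0703125, 1.328125)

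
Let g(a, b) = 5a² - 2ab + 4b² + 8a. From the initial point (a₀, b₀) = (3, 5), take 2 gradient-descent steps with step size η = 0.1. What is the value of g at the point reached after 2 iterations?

-1.824

∇g = (10a - 2b + 8, -2a + 8b)
(a₁, b₁) = (3, 5) − 0.1·(28, 34) = (0.2, 1.6)
(a₂, b₂) = (0.2, 1.6) − 0.1·(6.8, 12.4) = (-0.48, 0.36)
g(-0.48, 0.36) = -1.824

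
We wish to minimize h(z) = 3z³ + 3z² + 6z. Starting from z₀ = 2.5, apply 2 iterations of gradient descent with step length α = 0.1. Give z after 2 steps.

-27.2605625

h′(z) = 9z² + 6z + 6
Step 1: h′(2.5) = 77.25; z₁ = 2.5 − 0.1·77.25 = -5.225
Step 2: h′(-5.225) = 220.355625; z₂ = -5.225 − 0.1·220.355625 = -27.2605625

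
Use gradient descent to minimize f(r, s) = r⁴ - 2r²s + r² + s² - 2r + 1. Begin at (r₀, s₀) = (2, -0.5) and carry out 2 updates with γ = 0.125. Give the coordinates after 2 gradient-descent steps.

∇f = (4r³ - 4rs + 2r - 2, -2r² + 2s)
(r₁, s₁) = (2, -0.5) − 0.125·(38, -9) = (-2.75, 0.625)
(r₂, s₂) = (-2.75, 0.625) − 0.125·(-83.8125, -13.875) = (7.7265625, 2.359375)

(7.7265625, 2.359375)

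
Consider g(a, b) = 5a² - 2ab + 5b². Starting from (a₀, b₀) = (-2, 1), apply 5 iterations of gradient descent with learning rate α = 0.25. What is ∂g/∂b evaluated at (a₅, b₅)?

∇g = (10a - 2b, -2a + 10b)
Step 1: at (-2, 1), ∇g = (-22, 14) → (-2, 1) − 0.25·(-22, 14) = (3.5, -2.5)
Step 2: at (3.5, -2.5), ∇g = (40, -32) → (3.5, -2.5) − 0.25·(40, -32) = (-6.5, 5.5)
Step 3: at (-6.5, 5.5), ∇g = (-76, 68) → (-6.5, 5.5) − 0.25·(-76, 68) = (12.5, -11.5)
Step 4: at (12.5, -11.5), ∇g = (148, -140) → (12.5, -11.5) − 0.25·(148, -140) = (-24.5, 23.5)
Step 5: at (-24.5, 23.5), ∇g = (-292, 284) → (-24.5, 23.5) − 0.25·(-292, 284) = (48.5, -47.5)
∂g/∂b at (48.5, -47.5) = -572

-572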